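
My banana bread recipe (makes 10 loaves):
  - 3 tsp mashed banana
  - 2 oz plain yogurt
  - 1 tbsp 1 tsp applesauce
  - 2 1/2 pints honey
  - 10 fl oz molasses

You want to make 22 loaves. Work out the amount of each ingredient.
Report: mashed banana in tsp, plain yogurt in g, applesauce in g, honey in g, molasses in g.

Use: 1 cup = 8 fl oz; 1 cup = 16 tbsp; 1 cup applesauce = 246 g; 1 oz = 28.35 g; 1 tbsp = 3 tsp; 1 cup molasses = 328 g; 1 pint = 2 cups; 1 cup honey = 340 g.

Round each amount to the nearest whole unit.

Scaling factor: 22/10 = 11/5 = 2.2.
mashed banana: 3 tsp × 11/5 ≈ 7 tsp
plain yogurt: 2 oz × 11/5 × 28.35 g/oz ≈ 125 g
applesauce: (1 tbsp + 1 tsp = 4/3 tbsp) × 11/5 ÷ 16 tbsp/cup × 246 g/cup ≈ 45 g
honey: 2.5 pint × 11/5 × 2 cup/pint × 340 g/cup = 3740 g
molasses: 10 fl oz × 11/5 ÷ 8 fl oz/cup × 328 g/cup = 902 g

mashed banana: 7 tsp; plain yogurt: 125 g; applesauce: 45 g; honey: 3740 g; molasses: 902 g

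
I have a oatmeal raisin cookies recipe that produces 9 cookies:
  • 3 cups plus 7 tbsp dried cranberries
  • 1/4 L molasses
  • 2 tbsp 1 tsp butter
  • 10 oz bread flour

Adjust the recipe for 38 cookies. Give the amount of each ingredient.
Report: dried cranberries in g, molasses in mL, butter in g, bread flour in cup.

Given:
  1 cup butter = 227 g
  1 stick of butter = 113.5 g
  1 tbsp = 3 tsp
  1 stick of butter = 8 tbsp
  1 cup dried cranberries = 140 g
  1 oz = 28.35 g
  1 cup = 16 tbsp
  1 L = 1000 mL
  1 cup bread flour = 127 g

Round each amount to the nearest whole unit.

Scaling factor: 38/9.
dried cranberries: (3 cup + 7 tbsp = 3.4375 cup) × 38/9 × 140 g/cup ≈ 2032 g
molasses: 0.25 L × 38/9 × 1000 mL/L ≈ 1056 mL
butter: (2 tbsp + 1 tsp = 7/3 tbsp) × 38/9 ÷ 8 tbsp/stick × 113.5 g/stick ≈ 140 g
bread flour: 10 oz × 38/9 × 28.35 g/oz ÷ 127 g/cup ≈ 9 cup

dried cranberries: 2032 g; molasses: 1056 mL; butter: 140 g; bread flour: 9 cup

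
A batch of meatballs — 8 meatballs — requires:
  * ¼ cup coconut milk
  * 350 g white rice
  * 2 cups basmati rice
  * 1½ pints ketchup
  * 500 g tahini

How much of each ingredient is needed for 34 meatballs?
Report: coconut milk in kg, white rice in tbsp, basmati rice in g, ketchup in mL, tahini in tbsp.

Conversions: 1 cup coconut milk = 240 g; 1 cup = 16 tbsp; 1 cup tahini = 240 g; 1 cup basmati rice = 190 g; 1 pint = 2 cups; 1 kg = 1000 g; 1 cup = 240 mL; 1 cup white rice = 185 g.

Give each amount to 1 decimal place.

coconut milk: 0.3 kg; white rice: 128.6 tbsp; basmati rice: 1615.0 g; ketchup: 3060.0 mL; tahini: 141.7 tbsp

Scaling factor: 34/8 = 17/4 = 4.25.
coconut milk: 0.25 cup × 17/4 × 240 g/cup ÷ 1000 g/kg ≈ 0.3 kg
white rice: 350 g × 17/4 ÷ 185 g/cup × 16 tbsp/cup ≈ 128.6 tbsp
basmati rice: 2 cup × 17/4 × 190 g/cup = 1615.0 g
ketchup: 1.5 pint × 17/4 × 2 cup/pint × 240 mL/cup = 3060.0 mL
tahini: 500 g × 17/4 ÷ 240 g/cup × 16 tbsp/cup ≈ 141.7 tbsp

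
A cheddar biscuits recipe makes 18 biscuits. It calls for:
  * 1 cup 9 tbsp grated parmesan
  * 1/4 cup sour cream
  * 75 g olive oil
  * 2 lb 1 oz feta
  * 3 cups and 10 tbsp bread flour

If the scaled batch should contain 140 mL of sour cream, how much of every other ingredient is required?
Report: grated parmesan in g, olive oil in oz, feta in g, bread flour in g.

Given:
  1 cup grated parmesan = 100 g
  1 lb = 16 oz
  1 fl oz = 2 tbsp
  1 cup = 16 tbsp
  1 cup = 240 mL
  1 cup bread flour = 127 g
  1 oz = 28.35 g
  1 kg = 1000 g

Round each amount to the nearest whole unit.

The original recipe has 60 mL of sour cream, so the scaling factor is 140 ÷ 60 = 7/3.
grated parmesan: (1 cup + 9 tbsp = 1.5625 cup) × 7/3 × 100 g/cup ≈ 365 g
olive oil: 75 g × 7/3 ÷ 28.35 g/oz ≈ 6 oz
feta: (2 lb + 1 oz = 2.0625 lb) × 7/3 × 16 oz/lb × 28.35 g/oz ≈ 2183 g
bread flour: (3 cup + 10 tbsp = 3.625 cup) × 7/3 × 127 g/cup ≈ 1074 g

grated parmesan: 365 g; olive oil: 6 oz; feta: 2183 g; bread flour: 1074 g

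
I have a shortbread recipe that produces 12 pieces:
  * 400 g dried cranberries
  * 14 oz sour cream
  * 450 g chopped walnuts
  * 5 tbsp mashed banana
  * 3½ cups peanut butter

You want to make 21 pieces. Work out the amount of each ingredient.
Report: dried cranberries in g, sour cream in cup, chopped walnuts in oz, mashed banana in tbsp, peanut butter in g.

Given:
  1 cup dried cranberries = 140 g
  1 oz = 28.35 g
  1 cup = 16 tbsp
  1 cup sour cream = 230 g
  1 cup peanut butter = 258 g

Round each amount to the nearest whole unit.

dried cranberries: 700 g; sour cream: 3 cup; chopped walnuts: 28 oz; mashed banana: 9 tbsp; peanut butter: 1580 g

Scaling factor: 21/12 = 7/4 = 1.75.
dried cranberries: 400 g × 7/4 = 700 g
sour cream: 14 oz × 7/4 × 28.35 g/oz ÷ 230 g/cup ≈ 3 cup
chopped walnuts: 450 g × 7/4 ÷ 28.35 g/oz ≈ 28 oz
mashed banana: 5 tbsp × 7/4 ≈ 9 tbsp
peanut butter: 3.5 cup × 7/4 × 258 g/cup ≈ 1580 g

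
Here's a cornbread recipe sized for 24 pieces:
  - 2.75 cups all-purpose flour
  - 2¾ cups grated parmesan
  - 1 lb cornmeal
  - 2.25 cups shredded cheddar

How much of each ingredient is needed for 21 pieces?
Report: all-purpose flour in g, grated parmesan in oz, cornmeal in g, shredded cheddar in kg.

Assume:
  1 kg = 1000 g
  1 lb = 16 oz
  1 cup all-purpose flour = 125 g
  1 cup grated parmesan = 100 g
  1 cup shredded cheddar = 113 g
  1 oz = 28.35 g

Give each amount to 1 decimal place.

Scaling factor: 21/24 = 7/8 = 0.875.
all-purpose flour: 2.75 cup × 7/8 × 125 g/cup ≈ 300.8 g
grated parmesan: 2.75 cup × 7/8 × 100 g/cup ÷ 28.35 g/oz ≈ 8.5 oz
cornmeal: 1 lb × 7/8 × 16 oz/lb × 28.35 g/oz = 396.9 g
shredded cheddar: 2.25 cup × 7/8 × 113 g/cup ÷ 1000 g/kg ≈ 0.2 kg

all-purpose flour: 300.8 g; grated parmesan: 8.5 oz; cornmeal: 396.9 g; shredded cheddar: 0.2 kg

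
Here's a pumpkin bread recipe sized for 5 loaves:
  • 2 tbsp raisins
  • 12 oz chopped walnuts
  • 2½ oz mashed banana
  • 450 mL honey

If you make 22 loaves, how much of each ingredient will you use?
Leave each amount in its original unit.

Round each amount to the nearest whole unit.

raisins: 9 tbsp; chopped walnuts: 53 oz; mashed banana: 11 oz; honey: 1980 mL

Scaling factor: 22/5 = 4.4.
raisins: 2 tbsp × 22/5 ≈ 9 tbsp
chopped walnuts: 12 oz × 22/5 ≈ 53 oz
mashed banana: 2.5 oz × 22/5 = 11 oz
honey: 450 mL × 22/5 = 1980 mL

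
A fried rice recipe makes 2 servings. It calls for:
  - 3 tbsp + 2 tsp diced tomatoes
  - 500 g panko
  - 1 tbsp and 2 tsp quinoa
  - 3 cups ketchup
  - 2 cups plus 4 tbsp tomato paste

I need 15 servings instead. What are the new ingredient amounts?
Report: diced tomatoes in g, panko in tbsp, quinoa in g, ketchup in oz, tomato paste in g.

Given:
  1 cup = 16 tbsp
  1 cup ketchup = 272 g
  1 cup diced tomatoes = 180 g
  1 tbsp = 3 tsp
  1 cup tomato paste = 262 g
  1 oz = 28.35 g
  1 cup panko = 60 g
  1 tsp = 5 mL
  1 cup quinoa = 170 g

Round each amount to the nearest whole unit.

Scaling factor: 15/2 = 7.5.
diced tomatoes: (3 tbsp + 2 tsp = 11/3 tbsp) × 15/2 ÷ 16 tbsp/cup × 180 g/cup ≈ 309 g
panko: 500 g × 15/2 ÷ 60 g/cup × 16 tbsp/cup = 1000 tbsp
quinoa: (1 tbsp + 2 tsp = 5/3 tbsp) × 15/2 ÷ 16 tbsp/cup × 170 g/cup ≈ 133 g
ketchup: 3 cup × 15/2 × 272 g/cup ÷ 28.35 g/oz ≈ 216 oz
tomato paste: (2 cup + 4 tbsp = 2.25 cup) × 15/2 × 262 g/cup ≈ 4421 g

diced tomatoes: 309 g; panko: 1000 tbsp; quinoa: 133 g; ketchup: 216 oz; tomato paste: 4421 g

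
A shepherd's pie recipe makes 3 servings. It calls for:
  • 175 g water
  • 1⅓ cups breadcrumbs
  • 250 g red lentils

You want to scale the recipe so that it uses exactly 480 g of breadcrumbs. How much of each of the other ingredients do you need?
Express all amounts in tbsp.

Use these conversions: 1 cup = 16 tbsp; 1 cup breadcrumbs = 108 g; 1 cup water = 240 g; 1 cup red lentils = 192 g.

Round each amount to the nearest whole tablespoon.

water: 39 tbsp; red lentils: 69 tbsp

The original recipe has 144 g of breadcrumbs, so the scaling factor is 480 ÷ 144 = 10/3.
water: 175 g × 10/3 ÷ 240 g/cup × 16 tbsp/cup ≈ 39 tbsp
red lentils: 250 g × 10/3 ÷ 192 g/cup × 16 tbsp/cup ≈ 69 tbsp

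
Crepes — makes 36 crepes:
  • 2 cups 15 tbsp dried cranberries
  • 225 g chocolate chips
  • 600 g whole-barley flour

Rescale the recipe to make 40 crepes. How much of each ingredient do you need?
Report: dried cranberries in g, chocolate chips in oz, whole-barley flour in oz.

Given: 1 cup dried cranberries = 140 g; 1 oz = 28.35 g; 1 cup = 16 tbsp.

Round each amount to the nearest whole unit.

Scaling factor: 40/36 = 10/9.
dried cranberries: (2 cup + 15 tbsp = 2.9375 cup) × 10/9 × 140 g/cup ≈ 457 g
chocolate chips: 225 g × 10/9 ÷ 28.35 g/oz ≈ 9 oz
whole-barley flour: 600 g × 10/9 ÷ 28.35 g/oz ≈ 24 oz

dried cranberries: 457 g; chocolate chips: 9 oz; whole-barley flour: 24 oz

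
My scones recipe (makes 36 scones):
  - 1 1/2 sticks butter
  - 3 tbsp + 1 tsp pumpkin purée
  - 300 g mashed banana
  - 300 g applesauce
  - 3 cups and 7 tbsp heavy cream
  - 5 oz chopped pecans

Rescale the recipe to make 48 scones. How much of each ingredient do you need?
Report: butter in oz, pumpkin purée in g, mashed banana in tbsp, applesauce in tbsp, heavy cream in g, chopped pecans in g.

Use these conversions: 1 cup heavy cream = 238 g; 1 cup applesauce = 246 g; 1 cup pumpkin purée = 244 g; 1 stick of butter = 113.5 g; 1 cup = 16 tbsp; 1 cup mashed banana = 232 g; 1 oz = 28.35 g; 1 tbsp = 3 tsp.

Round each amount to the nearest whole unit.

butter: 8 oz; pumpkin purée: 68 g; mashed banana: 28 tbsp; applesauce: 26 tbsp; heavy cream: 1091 g; chopped pecans: 189 g

Scaling factor: 48/36 = 4/3.
butter: 1.5 stick × 4/3 × 113.5 g/stick ÷ 28.35 g/oz ≈ 8 oz
pumpkin purée: (3 tbsp + 1 tsp = 10/3 tbsp) × 4/3 ÷ 16 tbsp/cup × 244 g/cup ≈ 68 g
mashed banana: 300 g × 4/3 ÷ 232 g/cup × 16 tbsp/cup ≈ 28 tbsp
applesauce: 300 g × 4/3 ÷ 246 g/cup × 16 tbsp/cup ≈ 26 tbsp
heavy cream: (3 cup + 7 tbsp = 3.4375 cup) × 4/3 × 238 g/cup ≈ 1091 g
chopped pecans: 5 oz × 4/3 × 28.35 g/oz = 189 g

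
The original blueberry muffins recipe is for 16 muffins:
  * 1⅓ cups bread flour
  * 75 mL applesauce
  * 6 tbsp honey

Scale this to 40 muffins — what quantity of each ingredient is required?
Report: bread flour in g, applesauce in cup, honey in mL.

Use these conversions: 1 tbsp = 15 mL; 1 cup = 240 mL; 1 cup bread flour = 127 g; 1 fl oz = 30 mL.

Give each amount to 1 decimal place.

bread flour: 423.3 g; applesauce: 0.8 cup; honey: 225.0 mL

Scaling factor: 40/16 = 5/2 = 2.5.
bread flour: 4/3 cup × 5/2 × 127 g/cup ≈ 423.3 g
applesauce: 75 mL × 5/2 ÷ 240 mL/cup ≈ 0.8 cup
honey: 6 tbsp × 5/2 × 15 mL/tbsp = 225.0 mL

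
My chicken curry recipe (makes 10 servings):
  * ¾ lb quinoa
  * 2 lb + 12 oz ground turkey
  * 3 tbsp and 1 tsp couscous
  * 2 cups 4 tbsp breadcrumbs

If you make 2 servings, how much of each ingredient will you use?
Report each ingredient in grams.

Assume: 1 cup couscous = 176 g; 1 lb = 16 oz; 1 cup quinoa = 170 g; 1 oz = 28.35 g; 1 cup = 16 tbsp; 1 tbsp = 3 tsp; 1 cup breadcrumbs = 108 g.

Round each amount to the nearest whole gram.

Scaling factor: 2/10 = 1/5 = 0.2.
quinoa: 0.75 lb × 1/5 × 16 oz/lb × 28.35 g/oz ≈ 68 g
ground turkey: (2 lb + 12 oz = 2.75 lb) × 1/5 × 16 oz/lb × 28.35 g/oz ≈ 249 g
couscous: (3 tbsp + 1 tsp = 10/3 tbsp) × 1/5 ÷ 16 tbsp/cup × 176 g/cup ≈ 7 g
breadcrumbs: (2 cup + 4 tbsp = 2.25 cup) × 1/5 × 108 g/cup ≈ 49 g

quinoa: 68 g; ground turkey: 249 g; couscous: 7 g; breadcrumbs: 49 g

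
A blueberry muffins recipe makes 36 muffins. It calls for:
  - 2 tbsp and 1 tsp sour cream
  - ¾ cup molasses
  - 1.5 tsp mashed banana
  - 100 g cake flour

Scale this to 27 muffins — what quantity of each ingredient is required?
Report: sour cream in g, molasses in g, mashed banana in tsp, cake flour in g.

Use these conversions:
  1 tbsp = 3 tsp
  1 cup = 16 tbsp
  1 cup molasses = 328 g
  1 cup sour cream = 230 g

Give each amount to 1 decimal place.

Scaling factor: 27/36 = 3/4 = 0.75.
sour cream: (2 tbsp + 1 tsp = 7/3 tbsp) × 3/4 ÷ 16 tbsp/cup × 230 g/cup ≈ 25.2 g
molasses: 0.75 cup × 3/4 × 328 g/cup = 184.5 g
mashed banana: 1.5 tsp × 3/4 ≈ 1.1 tsp
cake flour: 100 g × 3/4 = 75.0 g

sour cream: 25.2 g; molasses: 184.5 g; mashed banana: 1.1 tsp; cake flour: 75.0 g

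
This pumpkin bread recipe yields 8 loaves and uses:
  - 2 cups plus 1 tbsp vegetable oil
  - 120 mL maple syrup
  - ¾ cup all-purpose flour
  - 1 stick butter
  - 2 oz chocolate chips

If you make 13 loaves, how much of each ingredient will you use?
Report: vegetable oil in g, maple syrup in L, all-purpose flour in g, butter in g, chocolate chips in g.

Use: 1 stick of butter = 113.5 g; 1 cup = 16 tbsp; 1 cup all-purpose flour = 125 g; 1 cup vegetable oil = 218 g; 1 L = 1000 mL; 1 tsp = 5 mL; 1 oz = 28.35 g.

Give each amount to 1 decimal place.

vegetable oil: 730.6 g; maple syrup: 0.2 L; all-purpose flour: 152.3 g; butter: 184.4 g; chocolate chips: 92.1 g

Scaling factor: 13/8 = 1.625.
vegetable oil: (2 cup + 1 tbsp = 2.0625 cup) × 13/8 × 218 g/cup ≈ 730.6 g
maple syrup: 120 mL × 13/8 ÷ 1000 mL/L ≈ 0.2 L
all-purpose flour: 0.75 cup × 13/8 × 125 g/cup ≈ 152.3 g
butter: 1 stick × 13/8 × 113.5 g/stick ≈ 184.4 g
chocolate chips: 2 oz × 13/8 × 28.35 g/oz ≈ 92.1 g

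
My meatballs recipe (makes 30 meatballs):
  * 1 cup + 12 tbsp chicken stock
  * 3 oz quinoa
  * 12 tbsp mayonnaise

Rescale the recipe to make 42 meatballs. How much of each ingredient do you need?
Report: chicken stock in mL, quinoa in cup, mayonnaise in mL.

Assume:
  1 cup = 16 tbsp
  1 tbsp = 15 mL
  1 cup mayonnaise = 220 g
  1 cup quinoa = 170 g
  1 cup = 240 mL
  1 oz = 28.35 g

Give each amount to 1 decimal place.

chicken stock: 588.0 mL; quinoa: 0.7 cup; mayonnaise: 252.0 mL

Scaling factor: 42/30 = 7/5 = 1.4.
chicken stock: (1 cup + 12 tbsp = 1.75 cup) × 7/5 × 240 mL/cup = 588.0 mL
quinoa: 3 oz × 7/5 × 28.35 g/oz ÷ 170 g/cup ≈ 0.7 cup
mayonnaise: 12 tbsp × 7/5 × 15 mL/tbsp = 252.0 mL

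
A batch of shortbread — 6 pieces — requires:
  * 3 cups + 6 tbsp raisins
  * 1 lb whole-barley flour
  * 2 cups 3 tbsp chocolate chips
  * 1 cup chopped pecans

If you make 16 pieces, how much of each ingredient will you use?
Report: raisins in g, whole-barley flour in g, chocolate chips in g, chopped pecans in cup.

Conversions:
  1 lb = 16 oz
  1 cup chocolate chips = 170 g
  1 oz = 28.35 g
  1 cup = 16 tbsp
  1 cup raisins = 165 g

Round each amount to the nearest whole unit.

raisins: 1485 g; whole-barley flour: 1210 g; chocolate chips: 992 g; chopped pecans: 3 cup

Scaling factor: 16/6 = 8/3.
raisins: (3 cup + 6 tbsp = 3.375 cup) × 8/3 × 165 g/cup = 1485 g
whole-barley flour: 1 lb × 8/3 × 16 oz/lb × 28.35 g/oz ≈ 1210 g
chocolate chips: (2 cup + 3 tbsp = 2.1875 cup) × 8/3 × 170 g/cup ≈ 992 g
chopped pecans: 1 cup × 8/3 ≈ 3 cup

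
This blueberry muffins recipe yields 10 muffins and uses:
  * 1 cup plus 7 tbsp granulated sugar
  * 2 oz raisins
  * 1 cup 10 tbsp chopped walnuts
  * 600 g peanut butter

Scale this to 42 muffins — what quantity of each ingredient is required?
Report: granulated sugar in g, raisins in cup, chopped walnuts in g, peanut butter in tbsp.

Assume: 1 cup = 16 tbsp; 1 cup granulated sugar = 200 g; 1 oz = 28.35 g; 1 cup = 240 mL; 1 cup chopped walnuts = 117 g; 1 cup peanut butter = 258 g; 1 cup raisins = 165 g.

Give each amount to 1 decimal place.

granulated sugar: 1207.5 g; raisins: 1.4 cup; chopped walnuts: 798.5 g; peanut butter: 156.3 tbsp

Scaling factor: 42/10 = 21/5 = 4.2.
granulated sugar: (1 cup + 7 tbsp = 1.4375 cup) × 21/5 × 200 g/cup = 1207.5 g
raisins: 2 oz × 21/5 × 28.35 g/oz ÷ 165 g/cup ≈ 1.4 cup
chopped walnuts: (1 cup + 10 tbsp = 1.625 cup) × 21/5 × 117 g/cup ≈ 798.5 g
peanut butter: 600 g × 21/5 ÷ 258 g/cup × 16 tbsp/cup ≈ 156.3 tbsp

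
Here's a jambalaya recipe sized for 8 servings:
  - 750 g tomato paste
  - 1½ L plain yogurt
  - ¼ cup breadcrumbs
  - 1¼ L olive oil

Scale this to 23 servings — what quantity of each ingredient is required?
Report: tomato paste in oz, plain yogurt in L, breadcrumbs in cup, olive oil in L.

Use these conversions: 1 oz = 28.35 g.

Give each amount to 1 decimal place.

tomato paste: 76.1 oz; plain yogurt: 4.3 L; breadcrumbs: 0.7 cup; olive oil: 3.6 L

Scaling factor: 23/8 = 2.875.
tomato paste: 750 g × 23/8 ÷ 28.35 g/oz ≈ 76.1 oz
plain yogurt: 1.5 L × 23/8 ≈ 4.3 L
breadcrumbs: 0.25 cup × 23/8 ≈ 0.7 cup
olive oil: 1.25 L × 23/8 ≈ 3.6 L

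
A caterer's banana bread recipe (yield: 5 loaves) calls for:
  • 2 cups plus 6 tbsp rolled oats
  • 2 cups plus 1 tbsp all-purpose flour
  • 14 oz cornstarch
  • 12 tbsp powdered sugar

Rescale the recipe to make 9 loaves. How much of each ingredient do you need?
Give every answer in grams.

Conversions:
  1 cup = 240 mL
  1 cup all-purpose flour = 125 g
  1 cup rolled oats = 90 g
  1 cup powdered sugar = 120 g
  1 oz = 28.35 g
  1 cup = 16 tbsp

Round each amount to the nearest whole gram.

Scaling factor: 9/5 = 1.8.
rolled oats: (2 cup + 6 tbsp = 2.375 cup) × 9/5 × 90 g/cup ≈ 385 g
all-purpose flour: (2 cup + 1 tbsp = 2.0625 cup) × 9/5 × 125 g/cup ≈ 464 g
cornstarch: 14 oz × 9/5 × 28.35 g/oz ≈ 714 g
powdered sugar: 12 tbsp × 9/5 ÷ 16 tbsp/cup × 120 g/cup = 162 g

rolled oats: 385 g; all-purpose flour: 464 g; cornstarch: 714 g; powdered sugar: 162 g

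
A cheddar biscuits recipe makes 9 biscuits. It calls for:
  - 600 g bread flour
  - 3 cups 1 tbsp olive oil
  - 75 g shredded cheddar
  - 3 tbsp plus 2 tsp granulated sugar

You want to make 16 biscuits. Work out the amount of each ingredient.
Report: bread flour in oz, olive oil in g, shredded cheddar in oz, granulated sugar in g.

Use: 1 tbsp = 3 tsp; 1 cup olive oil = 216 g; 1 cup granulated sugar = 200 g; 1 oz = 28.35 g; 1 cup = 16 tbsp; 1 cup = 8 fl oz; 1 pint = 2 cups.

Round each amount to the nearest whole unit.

Scaling factor: 16/9.
bread flour: 600 g × 16/9 ÷ 28.35 g/oz ≈ 38 oz
olive oil: (3 cup + 1 tbsp = 3.0625 cup) × 16/9 × 216 g/cup = 1176 g
shredded cheddar: 75 g × 16/9 ÷ 28.35 g/oz ≈ 5 oz
granulated sugar: (3 tbsp + 2 tsp = 11/3 tbsp) × 16/9 ÷ 16 tbsp/cup × 200 g/cup ≈ 81 g

bread flour: 38 oz; olive oil: 1176 g; shredded cheddar: 5 oz; granulated sugar: 81 g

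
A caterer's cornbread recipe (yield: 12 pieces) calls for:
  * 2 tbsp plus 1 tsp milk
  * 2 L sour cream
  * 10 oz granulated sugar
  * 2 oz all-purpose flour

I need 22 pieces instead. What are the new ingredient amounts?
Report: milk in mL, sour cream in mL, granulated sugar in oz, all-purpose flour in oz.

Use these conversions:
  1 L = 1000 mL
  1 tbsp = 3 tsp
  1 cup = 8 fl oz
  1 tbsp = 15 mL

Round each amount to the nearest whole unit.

milk: 64 mL; sour cream: 3667 mL; granulated sugar: 18 oz; all-purpose flour: 4 oz

Scaling factor: 22/12 = 11/6.
milk: (2 tbsp + 1 tsp = 7/3 tbsp) × 11/6 × 15 mL/tbsp ≈ 64 mL
sour cream: 2 L × 11/6 × 1000 mL/L ≈ 3667 mL
granulated sugar: 10 oz × 11/6 ≈ 18 oz
all-purpose flour: 2 oz × 11/6 ≈ 4 oz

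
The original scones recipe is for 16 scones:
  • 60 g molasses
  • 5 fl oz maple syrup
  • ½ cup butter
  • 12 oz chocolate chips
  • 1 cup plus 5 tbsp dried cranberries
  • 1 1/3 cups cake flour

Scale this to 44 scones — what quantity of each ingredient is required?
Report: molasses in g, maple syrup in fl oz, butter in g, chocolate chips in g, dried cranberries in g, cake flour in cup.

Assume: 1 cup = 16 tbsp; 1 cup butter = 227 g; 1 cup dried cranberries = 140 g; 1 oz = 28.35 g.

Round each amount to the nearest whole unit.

Scaling factor: 44/16 = 11/4 = 2.75.
molasses: 60 g × 11/4 = 165 g
maple syrup: 5 fl oz × 11/4 ≈ 14 fl oz
butter: 0.5 cup × 11/4 × 227 g/cup ≈ 312 g
chocolate chips: 12 oz × 11/4 × 28.35 g/oz ≈ 936 g
dried cranberries: (1 cup + 5 tbsp = 1.3125 cup) × 11/4 × 140 g/cup ≈ 505 g
cake flour: 4/3 cup × 11/4 ≈ 4 cup

molasses: 165 g; maple syrup: 14 fl oz; butter: 312 g; chocolate chips: 936 g; dried cranberries: 505 g; cake flour: 4 cup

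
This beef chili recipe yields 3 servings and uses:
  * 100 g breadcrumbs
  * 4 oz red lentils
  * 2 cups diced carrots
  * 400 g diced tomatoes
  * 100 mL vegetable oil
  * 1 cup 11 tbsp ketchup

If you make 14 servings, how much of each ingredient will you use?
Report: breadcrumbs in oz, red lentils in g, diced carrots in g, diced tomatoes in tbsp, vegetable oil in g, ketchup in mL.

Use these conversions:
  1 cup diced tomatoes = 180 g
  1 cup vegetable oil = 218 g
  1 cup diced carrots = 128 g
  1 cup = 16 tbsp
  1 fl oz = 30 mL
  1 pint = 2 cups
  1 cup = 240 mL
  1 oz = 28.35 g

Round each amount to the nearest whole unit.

Scaling factor: 14/3.
breadcrumbs: 100 g × 14/3 ÷ 28.35 g/oz ≈ 16 oz
red lentils: 4 oz × 14/3 × 28.35 g/oz ≈ 529 g
diced carrots: 2 cup × 14/3 × 128 g/cup ≈ 1195 g
diced tomatoes: 400 g × 14/3 ÷ 180 g/cup × 16 tbsp/cup ≈ 166 tbsp
vegetable oil: 100 mL × 14/3 ÷ 240 mL/cup × 218 g/cup ≈ 424 g
ketchup: (1 cup + 11 tbsp = 1.6875 cup) × 14/3 × 240 mL/cup = 1890 mL

breadcrumbs: 16 oz; red lentils: 529 g; diced carrots: 1195 g; diced tomatoes: 166 tbsp; vegetable oil: 424 g; ketchup: 1890 mL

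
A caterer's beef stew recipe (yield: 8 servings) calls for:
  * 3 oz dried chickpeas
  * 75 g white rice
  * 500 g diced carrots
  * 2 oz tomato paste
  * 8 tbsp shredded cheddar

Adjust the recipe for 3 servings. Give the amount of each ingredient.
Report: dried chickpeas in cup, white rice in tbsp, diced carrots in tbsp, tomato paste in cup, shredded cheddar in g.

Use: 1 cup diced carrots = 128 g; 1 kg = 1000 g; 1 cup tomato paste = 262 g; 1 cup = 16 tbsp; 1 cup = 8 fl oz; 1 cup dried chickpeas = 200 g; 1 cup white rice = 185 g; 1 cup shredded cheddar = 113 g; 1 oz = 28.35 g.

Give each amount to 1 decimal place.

Scaling factor: 3/8 = 0.375.
dried chickpeas: 3 oz × 3/8 × 28.35 g/oz ÷ 200 g/cup ≈ 0.2 cup
white rice: 75 g × 3/8 ÷ 185 g/cup × 16 tbsp/cup ≈ 2.4 tbsp
diced carrots: 500 g × 3/8 ÷ 128 g/cup × 16 tbsp/cup ≈ 23.4 tbsp
tomato paste: 2 oz × 3/8 × 28.35 g/oz ÷ 262 g/cup ≈ 0.1 cup
shredded cheddar: 8 tbsp × 3/8 ÷ 16 tbsp/cup × 113 g/cup ≈ 21.2 g

dried chickpeas: 0.2 cup; white rice: 2.4 tbsp; diced carrots: 23.4 tbsp; tomato paste: 0.1 cup; shredded cheddar: 21.2 g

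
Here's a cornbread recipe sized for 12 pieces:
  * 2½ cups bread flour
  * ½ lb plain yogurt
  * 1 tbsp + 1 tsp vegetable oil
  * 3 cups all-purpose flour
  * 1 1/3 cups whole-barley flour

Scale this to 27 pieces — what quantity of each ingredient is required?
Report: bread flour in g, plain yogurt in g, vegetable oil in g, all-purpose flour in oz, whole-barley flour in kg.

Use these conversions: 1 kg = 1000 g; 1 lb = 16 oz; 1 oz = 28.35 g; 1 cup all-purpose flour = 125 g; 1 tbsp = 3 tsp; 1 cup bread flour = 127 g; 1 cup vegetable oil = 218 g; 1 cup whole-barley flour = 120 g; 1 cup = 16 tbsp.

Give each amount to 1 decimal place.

bread flour: 714.4 g; plain yogurt: 510.3 g; vegetable oil: 40.9 g; all-purpose flour: 29.8 oz; whole-barley flour: 0.4 kg

Scaling factor: 27/12 = 9/4 = 2.25.
bread flour: 2.5 cup × 9/4 × 127 g/cup ≈ 714.4 g
plain yogurt: 0.5 lb × 9/4 × 16 oz/lb × 28.35 g/oz = 510.3 g
vegetable oil: (1 tbsp + 1 tsp = 4/3 tbsp) × 9/4 ÷ 16 tbsp/cup × 218 g/cup ≈ 40.9 g
all-purpose flour: 3 cup × 9/4 × 125 g/cup ÷ 28.35 g/oz ≈ 29.8 oz
whole-barley flour: 4/3 cup × 9/4 × 120 g/cup ÷ 1000 g/kg ≈ 0.4 kg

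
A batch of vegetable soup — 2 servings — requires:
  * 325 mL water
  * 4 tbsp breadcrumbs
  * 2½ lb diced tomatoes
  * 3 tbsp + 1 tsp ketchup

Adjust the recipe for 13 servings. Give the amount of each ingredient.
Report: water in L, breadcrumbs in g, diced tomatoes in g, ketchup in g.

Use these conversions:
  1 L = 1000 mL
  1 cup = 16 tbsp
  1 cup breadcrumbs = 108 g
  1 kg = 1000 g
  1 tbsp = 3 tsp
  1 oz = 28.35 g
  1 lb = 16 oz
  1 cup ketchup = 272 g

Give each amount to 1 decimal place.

Scaling factor: 13/2 = 6.5.
water: 325 mL × 13/2 ÷ 1000 mL/L ≈ 2.1 L
breadcrumbs: 4 tbsp × 13/2 ÷ 16 tbsp/cup × 108 g/cup = 175.5 g
diced tomatoes: 2.5 lb × 13/2 × 16 oz/lb × 28.35 g/oz = 7371.0 g
ketchup: (3 tbsp + 1 tsp = 10/3 tbsp) × 13/2 ÷ 16 tbsp/cup × 272 g/cup ≈ 368.3 g

water: 2.1 L; breadcrumbs: 175.5 g; diced tomatoes: 7371.0 g; ketchup: 368.3 g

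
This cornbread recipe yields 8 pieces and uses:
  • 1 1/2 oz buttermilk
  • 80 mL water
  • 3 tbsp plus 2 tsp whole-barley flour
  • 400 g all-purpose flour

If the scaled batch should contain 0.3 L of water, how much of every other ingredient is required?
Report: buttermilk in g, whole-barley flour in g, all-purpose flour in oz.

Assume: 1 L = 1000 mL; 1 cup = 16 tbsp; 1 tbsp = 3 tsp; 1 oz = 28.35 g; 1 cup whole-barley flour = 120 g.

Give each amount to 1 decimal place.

buttermilk: 159.5 g; whole-barley flour: 103.1 g; all-purpose flour: 52.9 oz

The original recipe has 0.08 L of water, so the scaling factor is 0.3 ÷ 0.08 = 15/4 = 3.75.
buttermilk: 1.5 oz × 15/4 × 28.35 g/oz ≈ 159.5 g
whole-barley flour: (3 tbsp + 2 tsp = 11/3 tbsp) × 15/4 ÷ 16 tbsp/cup × 120 g/cup ≈ 103.1 g
all-purpose flour: 400 g × 15/4 ÷ 28.35 g/oz ≈ 52.9 oz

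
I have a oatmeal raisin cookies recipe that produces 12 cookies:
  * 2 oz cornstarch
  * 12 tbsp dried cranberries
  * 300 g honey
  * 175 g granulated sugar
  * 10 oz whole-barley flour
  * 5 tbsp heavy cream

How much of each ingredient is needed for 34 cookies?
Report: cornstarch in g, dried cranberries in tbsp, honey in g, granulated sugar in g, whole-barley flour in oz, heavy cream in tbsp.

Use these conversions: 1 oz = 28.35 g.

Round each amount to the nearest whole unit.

Scaling factor: 34/12 = 17/6.
cornstarch: 2 oz × 17/6 × 28.35 g/oz ≈ 161 g
dried cranberries: 12 tbsp × 17/6 = 34 tbsp
honey: 300 g × 17/6 = 850 g
granulated sugar: 175 g × 17/6 ≈ 496 g
whole-barley flour: 10 oz × 17/6 ≈ 28 oz
heavy cream: 5 tbsp × 17/6 ≈ 14 tbsp

cornstarch: 161 g; dried cranberries: 34 tbsp; honey: 850 g; granulated sugar: 496 g; whole-barley flour: 28 oz; heavy cream: 14 tbsp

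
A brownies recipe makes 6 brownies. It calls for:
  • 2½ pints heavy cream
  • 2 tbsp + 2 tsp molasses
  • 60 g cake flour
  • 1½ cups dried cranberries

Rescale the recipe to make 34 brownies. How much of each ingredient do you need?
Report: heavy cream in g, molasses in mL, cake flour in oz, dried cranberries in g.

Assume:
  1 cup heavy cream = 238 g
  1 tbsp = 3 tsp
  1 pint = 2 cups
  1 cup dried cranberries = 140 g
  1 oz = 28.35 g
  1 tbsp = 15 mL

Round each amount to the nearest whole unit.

Scaling factor: 34/6 = 17/3.
heavy cream: 2.5 pint × 17/3 × 2 cup/pint × 238 g/cup ≈ 6743 g
molasses: (2 tbsp + 2 tsp = 8/3 tbsp) × 17/3 × 15 mL/tbsp ≈ 227 mL
cake flour: 60 g × 17/3 ÷ 28.35 g/oz ≈ 12 oz
dried cranberries: 1.5 cup × 17/3 × 140 g/cup = 1190 g

heavy cream: 6743 g; molasses: 227 mL; cake flour: 12 oz; dried cranberries: 1190 g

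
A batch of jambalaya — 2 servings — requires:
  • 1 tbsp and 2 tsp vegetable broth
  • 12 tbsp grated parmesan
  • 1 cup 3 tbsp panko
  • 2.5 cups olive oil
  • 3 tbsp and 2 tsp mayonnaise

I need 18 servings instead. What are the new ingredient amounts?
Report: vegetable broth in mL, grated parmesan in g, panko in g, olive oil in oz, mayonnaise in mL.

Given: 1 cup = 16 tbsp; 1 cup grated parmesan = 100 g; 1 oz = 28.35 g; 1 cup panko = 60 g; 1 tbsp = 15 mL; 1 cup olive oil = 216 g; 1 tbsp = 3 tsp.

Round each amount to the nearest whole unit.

Scaling factor: 18/2 = 9.
vegetable broth: (1 tbsp + 2 tsp = 5/3 tbsp) × 9 × 15 mL/tbsp = 225 mL
grated parmesan: 12 tbsp × 9 ÷ 16 tbsp/cup × 100 g/cup = 675 g
panko: (1 cup + 3 tbsp = 1.1875 cup) × 9 × 60 g/cup ≈ 641 g
olive oil: 2.5 cup × 9 × 216 g/cup ÷ 28.35 g/oz ≈ 171 oz
mayonnaise: (3 tbsp + 2 tsp = 11/3 tbsp) × 9 × 15 mL/tbsp = 495 mL

vegetable broth: 225 mL; grated parmesan: 675 g; panko: 641 g; olive oil: 171 oz; mayonnaise: 495 mL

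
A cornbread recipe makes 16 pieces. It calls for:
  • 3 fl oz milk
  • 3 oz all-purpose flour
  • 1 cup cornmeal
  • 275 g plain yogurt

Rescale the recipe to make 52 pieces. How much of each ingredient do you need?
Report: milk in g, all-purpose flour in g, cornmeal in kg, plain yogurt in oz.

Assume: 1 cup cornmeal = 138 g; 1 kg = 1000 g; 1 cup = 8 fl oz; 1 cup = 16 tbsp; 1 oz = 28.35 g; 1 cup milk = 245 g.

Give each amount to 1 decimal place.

Scaling factor: 52/16 = 13/4 = 3.25.
milk: 3 fl oz × 13/4 ÷ 8 fl oz/cup × 245 g/cup ≈ 298.6 g
all-purpose flour: 3 oz × 13/4 × 28.35 g/oz ≈ 276.4 g
cornmeal: 1 cup × 13/4 × 138 g/cup ÷ 1000 g/kg ≈ 0.4 kg
plain yogurt: 275 g × 13/4 ÷ 28.35 g/oz ≈ 31.5 oz

milk: 298.6 g; all-purpose flour: 276.4 g; cornmeal: 0.4 kg; plain yogurt: 31.5 oz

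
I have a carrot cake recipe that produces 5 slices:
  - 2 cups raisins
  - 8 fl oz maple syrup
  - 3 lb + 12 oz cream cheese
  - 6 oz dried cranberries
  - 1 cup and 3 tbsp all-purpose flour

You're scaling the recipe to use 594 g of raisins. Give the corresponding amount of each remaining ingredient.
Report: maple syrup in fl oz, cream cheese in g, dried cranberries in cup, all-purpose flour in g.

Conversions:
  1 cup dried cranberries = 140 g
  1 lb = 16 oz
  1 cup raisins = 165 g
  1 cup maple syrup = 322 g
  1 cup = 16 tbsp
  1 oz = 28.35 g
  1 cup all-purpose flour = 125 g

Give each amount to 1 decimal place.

The original recipe has 330 g of raisins, so the scaling factor is 594 ÷ 330 = 9/5 = 1.8.
maple syrup: 8 fl oz × 9/5 = 14.4 fl oz
cream cheese: (3 lb + 12 oz = 3.75 lb) × 9/5 × 16 oz/lb × 28.35 g/oz = 3061.8 g
dried cranberries: 6 oz × 9/5 × 28.35 g/oz ÷ 140 g/cup ≈ 2.2 cup
all-purpose flour: (1 cup + 3 tbsp = 1.1875 cup) × 9/5 × 125 g/cup ≈ 267.2 g

maple syrup: 14.4 fl oz; cream cheese: 3061.8 g; dried cranberries: 2.2 cup; all-purpose flour: 267.2 g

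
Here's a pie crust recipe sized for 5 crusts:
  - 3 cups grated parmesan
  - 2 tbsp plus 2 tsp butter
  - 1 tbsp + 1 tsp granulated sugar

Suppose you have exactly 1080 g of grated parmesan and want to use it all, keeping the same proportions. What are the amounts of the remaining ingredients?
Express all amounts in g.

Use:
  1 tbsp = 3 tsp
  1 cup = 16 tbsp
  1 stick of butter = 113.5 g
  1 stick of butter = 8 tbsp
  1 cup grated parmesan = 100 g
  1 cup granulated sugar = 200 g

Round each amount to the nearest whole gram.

The original recipe has 300 g of grated parmesan, so the scaling factor is 1080 ÷ 300 = 18/5 = 3.6.
butter: (2 tbsp + 2 tsp = 8/3 tbsp) × 18/5 ÷ 8 tbsp/stick × 113.5 g/stick ≈ 136 g
granulated sugar: (1 tbsp + 1 tsp = 4/3 tbsp) × 18/5 ÷ 16 tbsp/cup × 200 g/cup = 60 g

butter: 136 g; granulated sugar: 60 g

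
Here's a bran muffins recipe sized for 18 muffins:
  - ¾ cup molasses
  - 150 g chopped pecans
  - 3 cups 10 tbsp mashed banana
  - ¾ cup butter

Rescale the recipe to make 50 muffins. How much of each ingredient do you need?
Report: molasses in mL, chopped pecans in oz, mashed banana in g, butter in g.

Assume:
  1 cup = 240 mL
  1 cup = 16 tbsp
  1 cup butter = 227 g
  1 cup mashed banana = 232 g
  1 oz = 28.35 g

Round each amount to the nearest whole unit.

molasses: 500 mL; chopped pecans: 15 oz; mashed banana: 2336 g; butter: 473 g

Scaling factor: 50/18 = 25/9.
molasses: 0.75 cup × 25/9 × 240 mL/cup = 500 mL
chopped pecans: 150 g × 25/9 ÷ 28.35 g/oz ≈ 15 oz
mashed banana: (3 cup + 10 tbsp = 3.625 cup) × 25/9 × 232 g/cup ≈ 2336 g
butter: 0.75 cup × 25/9 × 227 g/cup ≈ 473 g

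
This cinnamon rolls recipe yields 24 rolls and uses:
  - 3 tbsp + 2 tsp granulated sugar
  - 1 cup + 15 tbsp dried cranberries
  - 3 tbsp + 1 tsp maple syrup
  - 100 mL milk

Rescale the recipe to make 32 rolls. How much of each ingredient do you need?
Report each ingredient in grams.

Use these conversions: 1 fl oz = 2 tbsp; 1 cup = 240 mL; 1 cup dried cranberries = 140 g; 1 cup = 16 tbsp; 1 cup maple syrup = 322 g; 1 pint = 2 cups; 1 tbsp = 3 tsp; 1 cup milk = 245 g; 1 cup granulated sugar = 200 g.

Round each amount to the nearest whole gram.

Scaling factor: 32/24 = 4/3.
granulated sugar: (3 tbsp + 2 tsp = 11/3 tbsp) × 4/3 ÷ 16 tbsp/cup × 200 g/cup ≈ 61 g
dried cranberries: (1 cup + 15 tbsp = 1.9375 cup) × 4/3 × 140 g/cup ≈ 362 g
maple syrup: (3 tbsp + 1 tsp = 10/3 tbsp) × 4/3 ÷ 16 tbsp/cup × 322 g/cup ≈ 89 g
milk: 100 mL × 4/3 ÷ 240 mL/cup × 245 g/cup ≈ 136 g

granulated sugar: 61 g; dried cranberries: 362 g; maple syrup: 89 g; milk: 136 g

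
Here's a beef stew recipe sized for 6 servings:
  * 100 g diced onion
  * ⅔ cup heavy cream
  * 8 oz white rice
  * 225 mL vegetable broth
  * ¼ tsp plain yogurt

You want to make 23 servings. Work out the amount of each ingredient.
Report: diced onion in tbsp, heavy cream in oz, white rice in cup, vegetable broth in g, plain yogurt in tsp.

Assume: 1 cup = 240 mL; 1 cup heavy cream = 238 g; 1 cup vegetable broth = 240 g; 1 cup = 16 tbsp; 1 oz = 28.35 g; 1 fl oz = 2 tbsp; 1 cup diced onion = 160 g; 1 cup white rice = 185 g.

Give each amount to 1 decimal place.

Scaling factor: 23/6.
diced onion: 100 g × 23/6 ÷ 160 g/cup × 16 tbsp/cup ≈ 38.3 tbsp
heavy cream: 2/3 cup × 23/6 × 238 g/cup ÷ 28.35 g/oz ≈ 21.5 oz
white rice: 8 oz × 23/6 × 28.35 g/oz ÷ 185 g/cup ≈ 4.7 cup
vegetable broth: 225 mL × 23/6 ÷ 240 mL/cup × 240 g/cup = 862.5 g
plain yogurt: 0.25 tsp × 23/6 ≈ 1.0 tsp

diced onion: 38.3 tbsp; heavy cream: 21.5 oz; white rice: 4.7 cup; vegetable broth: 862.5 g; plain yogurt: 1.0 tsp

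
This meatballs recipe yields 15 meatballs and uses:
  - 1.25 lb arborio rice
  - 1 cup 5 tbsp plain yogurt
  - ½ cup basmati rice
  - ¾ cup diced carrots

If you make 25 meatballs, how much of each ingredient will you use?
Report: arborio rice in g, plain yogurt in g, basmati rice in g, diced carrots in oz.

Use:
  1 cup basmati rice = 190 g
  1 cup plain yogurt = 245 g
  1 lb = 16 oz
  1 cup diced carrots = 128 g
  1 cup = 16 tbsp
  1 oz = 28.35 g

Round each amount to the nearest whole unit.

arborio rice: 945 g; plain yogurt: 536 g; basmati rice: 158 g; diced carrots: 6 oz

Scaling factor: 25/15 = 5/3.
arborio rice: 1.25 lb × 5/3 × 16 oz/lb × 28.35 g/oz = 945 g
plain yogurt: (1 cup + 5 tbsp = 1.3125 cup) × 5/3 × 245 g/cup ≈ 536 g
basmati rice: 0.5 cup × 5/3 × 190 g/cup ≈ 158 g
diced carrots: 0.75 cup × 5/3 × 128 g/cup ÷ 28.35 g/oz ≈ 6 oz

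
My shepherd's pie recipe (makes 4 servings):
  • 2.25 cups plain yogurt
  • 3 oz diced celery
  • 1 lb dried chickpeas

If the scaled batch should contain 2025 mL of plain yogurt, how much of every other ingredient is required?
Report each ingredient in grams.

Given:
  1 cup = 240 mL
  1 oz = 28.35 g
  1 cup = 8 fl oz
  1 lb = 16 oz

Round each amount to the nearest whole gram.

The original recipe has 540 mL of plain yogurt, so the scaling factor is 2025 ÷ 540 = 15/4 = 3.75.
diced celery: 3 oz × 15/4 × 28.35 g/oz ≈ 319 g
dried chickpeas: 1 lb × 15/4 × 16 oz/lb × 28.35 g/oz = 1701 g

diced celery: 319 g; dried chickpeas: 1701 g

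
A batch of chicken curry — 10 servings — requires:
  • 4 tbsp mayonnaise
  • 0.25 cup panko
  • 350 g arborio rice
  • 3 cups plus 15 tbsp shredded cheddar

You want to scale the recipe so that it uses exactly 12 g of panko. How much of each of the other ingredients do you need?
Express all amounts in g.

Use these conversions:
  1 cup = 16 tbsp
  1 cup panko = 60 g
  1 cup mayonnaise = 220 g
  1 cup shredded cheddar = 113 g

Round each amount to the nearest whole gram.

mayonnaise: 44 g; arborio rice: 280 g; shredded cheddar: 356 g

The original recipe has 15 g of panko, so the scaling factor is 12 ÷ 15 = 4/5 = 0.8.
mayonnaise: 4 tbsp × 4/5 ÷ 16 tbsp/cup × 220 g/cup = 44 g
arborio rice: 350 g × 4/5 = 280 g
shredded cheddar: (3 cup + 15 tbsp = 3.9375 cup) × 4/5 × 113 g/cup ≈ 356 g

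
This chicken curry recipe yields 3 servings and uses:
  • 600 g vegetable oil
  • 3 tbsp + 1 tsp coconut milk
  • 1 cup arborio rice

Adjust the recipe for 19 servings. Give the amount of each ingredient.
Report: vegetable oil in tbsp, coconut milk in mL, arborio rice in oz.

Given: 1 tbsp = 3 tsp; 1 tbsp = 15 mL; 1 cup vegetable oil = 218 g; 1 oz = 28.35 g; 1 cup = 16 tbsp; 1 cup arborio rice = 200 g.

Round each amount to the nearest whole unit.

Scaling factor: 19/3.
vegetable oil: 600 g × 19/3 ÷ 218 g/cup × 16 tbsp/cup ≈ 279 tbsp
coconut milk: (3 tbsp + 1 tsp = 10/3 tbsp) × 19/3 × 15 mL/tbsp ≈ 317 mL
arborio rice: 1 cup × 19/3 × 200 g/cup ÷ 28.35 g/oz ≈ 45 oz

vegetable oil: 279 tbsp; coconut milk: 317 mL; arborio rice: 45 oz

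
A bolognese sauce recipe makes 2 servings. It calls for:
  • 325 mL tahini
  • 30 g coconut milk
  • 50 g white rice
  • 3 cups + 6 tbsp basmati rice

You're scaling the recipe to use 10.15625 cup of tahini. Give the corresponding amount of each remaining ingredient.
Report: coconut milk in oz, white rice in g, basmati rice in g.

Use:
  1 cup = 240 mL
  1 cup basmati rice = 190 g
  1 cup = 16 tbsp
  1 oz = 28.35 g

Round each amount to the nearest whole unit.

coconut milk: 8 oz; white rice: 375 g; basmati rice: 4809 g

The original recipe has 65/48 cup of tahini, so the scaling factor is 10.15625 ÷ 65/48 = 15/2 = 7.5.
coconut milk: 30 g × 15/2 ÷ 28.35 g/oz ≈ 8 oz
white rice: 50 g × 15/2 = 375 g
basmati rice: (3 cup + 6 tbsp = 3.375 cup) × 15/2 × 190 g/cup ≈ 4809 g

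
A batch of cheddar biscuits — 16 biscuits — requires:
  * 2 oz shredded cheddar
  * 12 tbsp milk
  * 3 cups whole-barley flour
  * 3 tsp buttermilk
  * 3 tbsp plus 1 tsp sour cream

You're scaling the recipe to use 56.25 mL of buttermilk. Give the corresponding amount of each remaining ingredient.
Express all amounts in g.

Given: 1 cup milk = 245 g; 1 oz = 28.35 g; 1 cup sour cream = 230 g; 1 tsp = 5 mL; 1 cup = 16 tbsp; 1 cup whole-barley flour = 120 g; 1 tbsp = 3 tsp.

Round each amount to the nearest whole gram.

shredded cheddar: 213 g; milk: 689 g; whole-barley flour: 1350 g; sour cream: 180 g

The original recipe has 15 mL of buttermilk, so the scaling factor is 56.25 ÷ 15 = 15/4 = 3.75.
shredded cheddar: 2 oz × 15/4 × 28.35 g/oz ≈ 213 g
milk: 12 tbsp × 15/4 ÷ 16 tbsp/cup × 245 g/cup ≈ 689 g
whole-barley flour: 3 cup × 15/4 × 120 g/cup = 1350 g
sour cream: (3 tbsp + 1 tsp = 10/3 tbsp) × 15/4 ÷ 16 tbsp/cup × 230 g/cup ≈ 180 g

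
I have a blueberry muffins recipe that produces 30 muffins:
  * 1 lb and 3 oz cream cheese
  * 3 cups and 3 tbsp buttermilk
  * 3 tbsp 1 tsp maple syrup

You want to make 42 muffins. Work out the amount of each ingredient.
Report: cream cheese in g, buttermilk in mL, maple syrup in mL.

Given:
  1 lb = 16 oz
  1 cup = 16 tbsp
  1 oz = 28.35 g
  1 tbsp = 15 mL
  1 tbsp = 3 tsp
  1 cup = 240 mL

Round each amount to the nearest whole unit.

cream cheese: 754 g; buttermilk: 1071 mL; maple syrup: 70 mL

Scaling factor: 42/30 = 7/5 = 1.4.
cream cheese: (1 lb + 3 oz = 1.1875 lb) × 7/5 × 16 oz/lb × 28.35 g/oz ≈ 754 g
buttermilk: (3 cup + 3 tbsp = 3.1875 cup) × 7/5 × 240 mL/cup = 1071 mL
maple syrup: (3 tbsp + 1 tsp = 10/3 tbsp) × 7/5 × 15 mL/tbsp = 70 mL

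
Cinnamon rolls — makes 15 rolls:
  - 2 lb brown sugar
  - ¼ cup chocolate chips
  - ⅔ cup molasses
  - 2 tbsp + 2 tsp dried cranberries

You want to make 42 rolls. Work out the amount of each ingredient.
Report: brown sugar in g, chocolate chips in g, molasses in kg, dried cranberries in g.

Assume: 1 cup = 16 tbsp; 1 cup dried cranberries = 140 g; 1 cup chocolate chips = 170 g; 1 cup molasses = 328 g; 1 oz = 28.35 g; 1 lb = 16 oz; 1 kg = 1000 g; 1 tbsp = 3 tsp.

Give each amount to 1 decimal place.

Scaling factor: 42/15 = 14/5 = 2.8.
brown sugar: 2 lb × 14/5 × 16 oz/lb × 28.35 g/oz ≈ 2540.2 g
chocolate chips: 0.25 cup × 14/5 × 170 g/cup = 119.0 g
molasses: 2/3 cup × 14/5 × 328 g/cup ÷ 1000 g/kg ≈ 0.6 kg
dried cranberries: (2 tbsp + 2 tsp = 8/3 tbsp) × 14/5 ÷ 16 tbsp/cup × 140 g/cup ≈ 65.3 g

brown sugar: 2540.2 g; chocolate chips: 119.0 g; molasses: 0.6 kg; dried cranberries: 65.3 g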